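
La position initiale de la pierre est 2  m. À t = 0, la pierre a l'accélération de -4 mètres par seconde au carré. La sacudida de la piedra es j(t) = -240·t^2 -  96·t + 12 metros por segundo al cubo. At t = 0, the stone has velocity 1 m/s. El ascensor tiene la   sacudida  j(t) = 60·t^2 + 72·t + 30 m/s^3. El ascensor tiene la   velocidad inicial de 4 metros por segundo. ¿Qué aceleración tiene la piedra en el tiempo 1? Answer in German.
Wir müssen die Stammfunktion unserer Gleichung für den Ruck j(t) = -240·t^2 - 96·t + 12 1-mal finden. Die Stammfunktion von dem Ruck ist die Beschleunigung. Mit a(0) = -4 erhalten wir a(t) = -80·t^3 - 48·t^2 + 12·t - 4. Wir haben die Beschleunigung a(t) = -80·t^3 - 48·t^2 + 12·t - 4. Durch Einsetzen von t = 1: a(1) = -120.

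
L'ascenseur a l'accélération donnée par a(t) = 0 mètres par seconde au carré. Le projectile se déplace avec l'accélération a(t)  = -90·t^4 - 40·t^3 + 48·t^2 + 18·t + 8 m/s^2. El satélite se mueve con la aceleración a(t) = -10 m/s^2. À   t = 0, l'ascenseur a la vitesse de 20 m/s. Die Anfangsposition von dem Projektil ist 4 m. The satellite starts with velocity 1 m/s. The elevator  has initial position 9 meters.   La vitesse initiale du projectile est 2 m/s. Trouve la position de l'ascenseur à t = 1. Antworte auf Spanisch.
Para resolver esto, necesitamos tomar 2 antiderivadas de nuestra ecuación de la aceleración a(t) = 0. Tomando ∫a(t)dt y aplicando v(0) = 20, encontramos v(t) = 20. La antiderivada de la velocidad, con x(0) = 9, da la posición: x(t) = 20·t + 9. Tenemos la posición x(t) = 20·t + 9. Sustituyendo t = 1: x(1) = 29.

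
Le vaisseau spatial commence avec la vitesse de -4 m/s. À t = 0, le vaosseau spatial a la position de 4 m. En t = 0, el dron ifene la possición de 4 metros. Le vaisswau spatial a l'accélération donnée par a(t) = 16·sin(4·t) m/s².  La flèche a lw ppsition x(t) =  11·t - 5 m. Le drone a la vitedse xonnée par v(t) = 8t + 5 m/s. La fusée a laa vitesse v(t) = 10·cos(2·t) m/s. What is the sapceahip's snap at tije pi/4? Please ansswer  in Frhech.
Nous devons dériver notre équation de l'accélération a(t) = 16·sin(4·t) 2 fois. En prenant d/dt de a(t), nous trouvons j(t) = 64·cos(4·t). La dérivée du jerk donne le snap: s(t) = -256·sin(4·t). Nous avons le snap s(t) = -256·sin(4·t). En substituant t = pi/4: s(pi/4) = 0.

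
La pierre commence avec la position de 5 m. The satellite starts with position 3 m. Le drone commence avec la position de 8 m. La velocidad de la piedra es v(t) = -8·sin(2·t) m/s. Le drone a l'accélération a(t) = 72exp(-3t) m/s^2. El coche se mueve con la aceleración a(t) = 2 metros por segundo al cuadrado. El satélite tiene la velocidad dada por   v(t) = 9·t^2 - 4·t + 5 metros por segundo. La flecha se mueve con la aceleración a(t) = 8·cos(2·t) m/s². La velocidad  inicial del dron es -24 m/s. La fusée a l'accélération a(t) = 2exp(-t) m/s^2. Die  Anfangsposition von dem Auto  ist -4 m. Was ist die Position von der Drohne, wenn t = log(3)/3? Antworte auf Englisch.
We must find the integral of our acceleration equation a(t) = 72·exp(-3·t) 2 times. Finding the integral of a(t) and using v(0) = -24: v(t) = -24·exp(-3·t). Finding the integral of v(t) and using x(0) = 8: x(t) = 8·exp(-3·t). We have position x(t) = 8·exp(-3·t). Substituting t = log(3)/3: x(log(3)/3) = 8/3.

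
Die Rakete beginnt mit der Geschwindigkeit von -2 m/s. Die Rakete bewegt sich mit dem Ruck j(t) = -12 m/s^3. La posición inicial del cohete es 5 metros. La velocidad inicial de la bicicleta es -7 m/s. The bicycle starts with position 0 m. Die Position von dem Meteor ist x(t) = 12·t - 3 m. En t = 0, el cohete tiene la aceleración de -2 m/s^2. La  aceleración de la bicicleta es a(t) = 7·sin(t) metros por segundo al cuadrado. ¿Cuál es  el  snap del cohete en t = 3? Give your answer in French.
Pour résoudre ceci, nous devons prendre 1 dérivée de notre équation du jerk j(t) = -12. En prenant d/dt de j(t), nous trouvons s(t) = 0. De l'équation du snap s(t) = 0, nous substituons t = 3 pour obtenir s = 0.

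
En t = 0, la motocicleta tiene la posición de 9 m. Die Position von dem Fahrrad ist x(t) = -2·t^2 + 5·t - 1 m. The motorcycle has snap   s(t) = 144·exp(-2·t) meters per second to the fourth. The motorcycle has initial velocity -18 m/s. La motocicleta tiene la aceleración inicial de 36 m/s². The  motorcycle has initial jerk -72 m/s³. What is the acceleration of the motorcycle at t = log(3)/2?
We must find the antiderivative of our snap equation s(t) = 144·exp(-2·t) 2 times. Integrating snap and using the initial condition j(0) = -72, we get j(t) = -72·exp(-2·t). The antiderivative of jerk, with a(0) = 36, gives acceleration: a(t) = 36·exp(-2·t). From the given acceleration equation a(t) = 36·exp(-2·t), we substitute t = log(3)/2 to get a = 12.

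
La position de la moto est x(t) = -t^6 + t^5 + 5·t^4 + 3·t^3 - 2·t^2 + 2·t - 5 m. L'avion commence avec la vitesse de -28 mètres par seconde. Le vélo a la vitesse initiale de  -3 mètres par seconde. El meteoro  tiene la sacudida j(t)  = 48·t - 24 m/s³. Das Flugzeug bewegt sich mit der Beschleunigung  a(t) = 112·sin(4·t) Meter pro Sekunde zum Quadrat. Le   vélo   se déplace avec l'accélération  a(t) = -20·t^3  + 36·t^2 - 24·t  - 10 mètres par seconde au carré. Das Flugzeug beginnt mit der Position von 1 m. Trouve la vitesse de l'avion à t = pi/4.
Pour résoudre ceci, nous devons prendre 1 primitive de notre équation de l'accélération a(t) = 112·sin(4·t). La primitive de l'accélération est la vitesse. En utilisant v(0) = -28, nous obtenons v(t) = -28·cos(4·t). Nous avons la vitesse v(t) = -28·cos(4·t). En substituant t = pi/4: v(pi/4) = 28.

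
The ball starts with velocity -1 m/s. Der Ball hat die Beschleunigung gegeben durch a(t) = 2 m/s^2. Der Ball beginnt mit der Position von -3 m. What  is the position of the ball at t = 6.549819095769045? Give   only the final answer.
The position at t = 6.549819095769045 is x = 33.3503110915318.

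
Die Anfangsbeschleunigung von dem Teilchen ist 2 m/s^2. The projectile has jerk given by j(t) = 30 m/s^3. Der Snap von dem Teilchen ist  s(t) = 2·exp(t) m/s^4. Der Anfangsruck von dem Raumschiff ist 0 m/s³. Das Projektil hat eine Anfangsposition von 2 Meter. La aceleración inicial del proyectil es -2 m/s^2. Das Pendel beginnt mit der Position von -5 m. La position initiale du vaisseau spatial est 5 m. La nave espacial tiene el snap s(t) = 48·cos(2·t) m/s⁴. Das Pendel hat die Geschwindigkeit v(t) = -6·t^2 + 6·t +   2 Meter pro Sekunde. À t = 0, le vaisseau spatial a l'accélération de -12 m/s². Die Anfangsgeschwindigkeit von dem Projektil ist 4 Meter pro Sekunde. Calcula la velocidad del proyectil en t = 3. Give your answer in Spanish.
Para resolver esto, necesitamos tomar 2 integrales de nuestra ecuación de la sacudida j(t) = 30. La integral de la sacudida, con a(0) = -2, da la aceleración: a(t) = 30·t - 2. La integral de la aceleración es la velocidad. Usando v(0) = 4, obtenemos v(t) = 15·t^2 - 2·t + 4. De la ecuación de la velocidad v(t) = 15·t^2 - 2·t + 4, sustituimos t = 3 para obtener v = 133.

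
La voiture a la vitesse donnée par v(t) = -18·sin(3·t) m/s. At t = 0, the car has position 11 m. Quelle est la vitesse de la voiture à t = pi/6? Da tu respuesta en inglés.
Using v(t) = -18·sin(3·t) and substituting t = pi/6, we find v = -18.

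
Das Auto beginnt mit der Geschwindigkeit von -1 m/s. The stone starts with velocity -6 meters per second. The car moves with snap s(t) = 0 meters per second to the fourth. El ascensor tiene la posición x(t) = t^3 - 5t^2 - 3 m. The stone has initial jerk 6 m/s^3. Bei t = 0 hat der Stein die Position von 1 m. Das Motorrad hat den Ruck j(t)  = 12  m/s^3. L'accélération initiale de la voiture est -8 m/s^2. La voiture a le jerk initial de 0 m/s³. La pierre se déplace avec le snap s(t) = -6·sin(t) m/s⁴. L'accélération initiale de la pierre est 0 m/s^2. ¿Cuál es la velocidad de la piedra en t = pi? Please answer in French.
Nous devons trouver la primitive de notre équation du snap s(t) = -6·sin(t) 3 fois. En prenant ∫s(t)dt et en appliquant j(0) = 6, nous trouvons j(t) = 6·cos(t). En intégrant le jerk et en utilisant la condition initiale a(0) = 0, nous obtenons a(t) = 6·sin(t). L'intégrale de l'accélération est la vitesse. En utilisant v(0) = -6, nous obtenons v(t) = -6·cos(t). Nous avons la vitesse v(t) = -6·cos(t). En substituant t = pi: v(pi) = 6.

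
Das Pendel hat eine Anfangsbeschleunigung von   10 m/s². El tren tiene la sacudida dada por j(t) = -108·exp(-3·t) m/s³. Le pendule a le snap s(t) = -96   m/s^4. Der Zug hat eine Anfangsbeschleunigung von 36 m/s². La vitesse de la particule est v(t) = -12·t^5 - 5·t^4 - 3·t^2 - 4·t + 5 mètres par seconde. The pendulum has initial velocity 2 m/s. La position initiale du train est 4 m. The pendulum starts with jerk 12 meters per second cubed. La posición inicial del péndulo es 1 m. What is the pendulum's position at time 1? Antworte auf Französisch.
Pour résoudre ceci, nous devons prendre 4 primitives de notre équation du snap s(t) = -96. En prenant ∫s(t)dt et en appliquant j(0) = 12, nous trouvons j(t) = 12 - 96·t. En intégrant le jerk et en utilisant la condition initiale a(0) = 10, nous obtenons a(t) = -48·t^2 + 12·t + 10. En intégrant l'accélération et en utilisant la condition initiale v(0) = 2, nous obtenons v(t) = -16·t^3 + 6·t^2 + 10·t + 2. L'intégrale de la vitesse, avec x(0) = 1, donne la position: x(t) = -4·t^4 + 2·t^3 + 5·t^2 + 2·t + 1. En utilisant x(t) = -4·t^4 + 2·t^3 + 5·t^2 + 2·t + 1 et en substituant t = 1, nous trouvons x = 6.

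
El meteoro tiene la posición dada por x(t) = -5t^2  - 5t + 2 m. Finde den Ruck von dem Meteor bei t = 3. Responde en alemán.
Wir müssen unsere Gleichung für die Position x(t) = -5·t^2 - 5·t + 2 3-mal ableiten. Die Ableitung von der Position ergibt die Geschwindigkeit: v(t) = -10·t - 5. Mit d/dt von v(t) finden wir a(t) = -10. Mit d/dt von a(t) finden wir j(t) = 0. Mit j(t) = 0 und Einsetzen von t = 3, finden wir j = 0.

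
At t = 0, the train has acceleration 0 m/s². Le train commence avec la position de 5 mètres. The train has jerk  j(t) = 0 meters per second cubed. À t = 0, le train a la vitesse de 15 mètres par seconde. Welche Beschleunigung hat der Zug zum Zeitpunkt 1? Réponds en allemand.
Wir müssen unsere Gleichung für den Ruck j(t) = 0 1-mal integrieren. Das Integral von dem Ruck ist die Beschleunigung. Mit a(0) = 0 erhalten wir a(t) = 0. Wir haben die Beschleunigung a(t) = 0. Durch Einsetzen von t = 1: a(1) = 0.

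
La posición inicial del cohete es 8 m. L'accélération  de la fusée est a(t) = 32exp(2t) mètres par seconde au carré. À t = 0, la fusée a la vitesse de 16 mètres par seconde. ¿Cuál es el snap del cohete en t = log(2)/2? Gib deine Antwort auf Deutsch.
Ausgehend von der Beschleunigung a(t) = 32·exp(2·t), nehmen wir 2 Ableitungen. Durch Ableiten von der Beschleunigung erhalten wir den Ruck: j(t) = 64·exp(2·t). Die Ableitung von dem Ruck ergibt den Snap: s(t) = 128·exp(2·t). Aus der Gleichung für den Snap s(t) = 128·exp(2·t), setzen wir t = log(2)/2 ein und erhalten s = 256.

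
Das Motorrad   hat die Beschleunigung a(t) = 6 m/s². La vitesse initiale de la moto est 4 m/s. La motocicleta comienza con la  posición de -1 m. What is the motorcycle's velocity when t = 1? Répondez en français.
Nous devons intégrer notre équation de l'accélération a(t) = 6 1 fois. En prenant ∫a(t)dt et en appliquant v(0) = 4, nous trouvons v(t) = 6·t + 4. En utilisant v(t) = 6·t + 4 et en substituant t = 1, nous trouvons v = 10.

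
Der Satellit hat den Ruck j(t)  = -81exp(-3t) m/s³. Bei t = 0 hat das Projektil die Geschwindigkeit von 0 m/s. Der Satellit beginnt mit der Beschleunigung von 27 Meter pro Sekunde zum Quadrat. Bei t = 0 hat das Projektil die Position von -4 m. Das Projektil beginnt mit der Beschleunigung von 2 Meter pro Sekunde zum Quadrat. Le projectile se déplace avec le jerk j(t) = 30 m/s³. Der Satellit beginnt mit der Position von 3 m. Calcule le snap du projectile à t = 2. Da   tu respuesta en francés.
Pour résoudre ceci, nous devons prendre 1 dérivée de notre équation du jerk j(t) = 30. La dérivée du jerk donne le snap: s(t) = 0. De l'équation du snap s(t) = 0, nous substituons t = 2 pour obtenir s = 0.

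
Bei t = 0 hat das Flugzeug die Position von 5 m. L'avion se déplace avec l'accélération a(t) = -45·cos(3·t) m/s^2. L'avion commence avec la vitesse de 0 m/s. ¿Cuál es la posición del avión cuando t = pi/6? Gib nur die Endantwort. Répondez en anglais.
At t = pi/6, x = 0.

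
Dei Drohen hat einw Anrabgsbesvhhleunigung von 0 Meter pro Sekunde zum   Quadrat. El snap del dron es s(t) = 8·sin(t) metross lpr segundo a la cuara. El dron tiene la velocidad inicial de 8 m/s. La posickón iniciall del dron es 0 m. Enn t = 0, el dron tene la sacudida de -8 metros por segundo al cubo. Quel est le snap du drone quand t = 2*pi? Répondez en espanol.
De la ecuación del snap s(t) = 8·sin(t), sustituimos t = 2*pi para obtener s = 0.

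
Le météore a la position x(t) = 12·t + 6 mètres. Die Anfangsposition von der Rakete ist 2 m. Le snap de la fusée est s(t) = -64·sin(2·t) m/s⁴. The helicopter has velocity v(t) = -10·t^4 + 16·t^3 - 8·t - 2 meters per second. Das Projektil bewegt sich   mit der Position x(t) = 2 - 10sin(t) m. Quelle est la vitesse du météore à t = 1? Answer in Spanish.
Para resolver esto, necesitamos tomar 1 derivada de nuestra ecuación de la posición x(t) = 12·t + 6. Tomando d/dt de x(t), encontramos v(t) = 12. Tenemos la velocidad v(t) = 12. Sustituyendo t = 1: v(1) = 12.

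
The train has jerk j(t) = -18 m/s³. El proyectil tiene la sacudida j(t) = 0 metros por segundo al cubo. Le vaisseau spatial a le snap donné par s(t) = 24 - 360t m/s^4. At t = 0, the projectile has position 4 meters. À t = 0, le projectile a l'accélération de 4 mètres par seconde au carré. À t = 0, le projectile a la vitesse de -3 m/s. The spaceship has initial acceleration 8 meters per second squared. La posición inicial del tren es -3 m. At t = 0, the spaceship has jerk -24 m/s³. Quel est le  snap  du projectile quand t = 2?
En partant du jerk j(t) = 0, nous prenons 1 dérivée. En dérivant le jerk, nous obtenons le snap: s(t) = 0. De l'équation du snap s(t) = 0, nous substituons t = 2 pour obtenir s = 0.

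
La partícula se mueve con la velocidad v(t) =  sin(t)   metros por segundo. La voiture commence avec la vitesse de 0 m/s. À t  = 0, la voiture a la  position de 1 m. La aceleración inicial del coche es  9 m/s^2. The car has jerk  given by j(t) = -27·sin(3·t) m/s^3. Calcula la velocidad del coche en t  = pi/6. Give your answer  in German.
Wir müssen die Stammfunktion unserer Gleichung für den Ruck j(t) = -27·sin(3·t) 2-mal finden. Die Stammfunktion von dem Ruck, mit a(0) = 9, ergibt die Beschleunigung: a(t) = 9·cos(3·t). Die Stammfunktion von der Beschleunigung, mit v(0) = 0, ergibt die Geschwindigkeit: v(t) = 3·sin(3·t). Aus der Gleichung für die Geschwindigkeit v(t) = 3·sin(3·t), setzen wir t = pi/6 ein und erhalten v = 3.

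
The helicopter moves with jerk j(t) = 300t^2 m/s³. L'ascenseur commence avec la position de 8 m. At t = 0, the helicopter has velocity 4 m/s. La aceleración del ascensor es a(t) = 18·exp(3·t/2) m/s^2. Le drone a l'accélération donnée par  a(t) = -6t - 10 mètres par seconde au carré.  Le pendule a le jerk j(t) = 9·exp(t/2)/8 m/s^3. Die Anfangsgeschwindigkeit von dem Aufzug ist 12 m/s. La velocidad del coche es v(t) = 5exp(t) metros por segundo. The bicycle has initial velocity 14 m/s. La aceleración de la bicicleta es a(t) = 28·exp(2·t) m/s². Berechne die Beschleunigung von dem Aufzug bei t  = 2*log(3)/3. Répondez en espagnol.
Tenemos la aceleración a(t) = 18·exp(3·t/2). Sustituyendo t = 2*log(3)/3: a(2*log(3)/3) = 54.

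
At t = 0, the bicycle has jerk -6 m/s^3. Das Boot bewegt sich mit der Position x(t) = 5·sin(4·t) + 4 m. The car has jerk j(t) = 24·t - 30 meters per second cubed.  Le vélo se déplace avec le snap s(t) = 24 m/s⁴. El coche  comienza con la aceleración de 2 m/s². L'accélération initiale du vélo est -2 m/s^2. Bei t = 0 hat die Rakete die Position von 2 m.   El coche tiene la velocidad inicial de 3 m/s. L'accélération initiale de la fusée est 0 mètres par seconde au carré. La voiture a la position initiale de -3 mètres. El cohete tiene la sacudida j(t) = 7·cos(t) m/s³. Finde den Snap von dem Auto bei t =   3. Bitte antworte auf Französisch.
En partant du jerk j(t) = 24·t - 30, nous prenons 1 dérivée. En prenant d/dt de j(t), nous trouvons s(t) = 24. Nous avons le snap s(t) = 24. En substituant t = 3: s(3) = 24.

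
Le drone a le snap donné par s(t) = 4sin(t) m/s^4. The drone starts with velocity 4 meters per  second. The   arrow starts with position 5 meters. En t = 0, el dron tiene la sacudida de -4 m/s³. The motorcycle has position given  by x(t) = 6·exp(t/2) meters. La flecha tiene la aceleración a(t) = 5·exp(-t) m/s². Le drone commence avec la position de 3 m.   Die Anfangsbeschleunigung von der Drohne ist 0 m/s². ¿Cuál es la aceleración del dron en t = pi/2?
Partiendo del snap s(t) = 4·sin(t), tomamos 2 integrales. La integral del snap es la sacudida. Usando j(0) = -4, obtenemos j(t) = -4·cos(t). La integral de la sacudida, con a(0) = 0, da la aceleración: a(t) = -4·sin(t). Usando a(t) = -4·sin(t) y sustituyendo t = pi/2, encontramos a = -4.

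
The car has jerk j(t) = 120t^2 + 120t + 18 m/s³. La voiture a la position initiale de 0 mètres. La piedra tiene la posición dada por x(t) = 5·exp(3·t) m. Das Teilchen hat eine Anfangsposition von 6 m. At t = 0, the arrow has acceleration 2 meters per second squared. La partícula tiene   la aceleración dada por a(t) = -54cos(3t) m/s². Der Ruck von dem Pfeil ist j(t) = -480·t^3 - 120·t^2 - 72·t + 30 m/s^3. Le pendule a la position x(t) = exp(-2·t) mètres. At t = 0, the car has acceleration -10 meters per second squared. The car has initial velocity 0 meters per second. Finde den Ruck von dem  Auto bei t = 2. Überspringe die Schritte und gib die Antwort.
Der Ruck bei t = 2 ist j = 738.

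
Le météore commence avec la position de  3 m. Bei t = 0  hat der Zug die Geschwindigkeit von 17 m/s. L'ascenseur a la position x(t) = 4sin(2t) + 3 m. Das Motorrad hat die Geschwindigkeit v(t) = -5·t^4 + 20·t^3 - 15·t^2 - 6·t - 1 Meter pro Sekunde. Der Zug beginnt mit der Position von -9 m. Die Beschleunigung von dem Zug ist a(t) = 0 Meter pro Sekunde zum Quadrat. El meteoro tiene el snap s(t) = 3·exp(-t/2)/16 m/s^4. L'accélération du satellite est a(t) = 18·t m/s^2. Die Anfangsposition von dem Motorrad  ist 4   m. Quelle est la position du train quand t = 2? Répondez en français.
Nous devons intégrer notre équation de l'accélération a(t) = 0 2 fois. L'intégrale de l'accélération, avec v(0) = 17, donne la vitesse: v(t) = 17. L'intégrale de la vitesse est la position. En utilisant x(0) = -9, nous obtenons x(t) = 17·t - 9. De l'équation de la position x(t) = 17·t - 9, nous substituons t = 2 pour obtenir x = 25.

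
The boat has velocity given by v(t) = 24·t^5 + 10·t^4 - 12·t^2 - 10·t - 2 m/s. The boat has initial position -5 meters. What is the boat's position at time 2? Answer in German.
Wir müssen unsere Gleichung für die Geschwindigkeit v(t) = 24·t^5 + 10·t^4 - 12·t^2 - 10·t - 2 1-mal integrieren. Das Integral von der Geschwindigkeit ist die Position. Mit x(0) = -5 erhalten wir x(t) = 4·t^6 + 2·t^5 - 4·t^3 - 5·t^2 - 2·t - 5. Aus der Gleichung für die Position x(t) = 4·t^6 + 2·t^5 - 4·t^3 - 5·t^2 - 2·t - 5, setzen wir t = 2 ein und erhalten x = 259.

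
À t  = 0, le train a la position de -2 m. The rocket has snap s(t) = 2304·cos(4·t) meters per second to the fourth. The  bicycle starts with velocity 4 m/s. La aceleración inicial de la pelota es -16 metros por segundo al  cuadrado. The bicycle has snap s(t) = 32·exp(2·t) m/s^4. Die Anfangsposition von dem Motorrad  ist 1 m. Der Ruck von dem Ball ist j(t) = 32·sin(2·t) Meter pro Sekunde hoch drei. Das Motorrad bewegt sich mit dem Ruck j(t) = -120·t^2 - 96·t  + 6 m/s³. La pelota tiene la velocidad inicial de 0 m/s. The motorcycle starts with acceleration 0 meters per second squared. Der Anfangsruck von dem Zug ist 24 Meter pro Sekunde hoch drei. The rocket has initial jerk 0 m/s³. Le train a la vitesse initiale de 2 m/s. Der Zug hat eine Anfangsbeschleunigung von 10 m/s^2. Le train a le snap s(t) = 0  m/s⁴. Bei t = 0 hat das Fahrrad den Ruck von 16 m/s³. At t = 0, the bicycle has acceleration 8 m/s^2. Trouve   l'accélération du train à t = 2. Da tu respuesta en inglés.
To find the answer, we compute 2 integrals of s(t) = 0. Finding the antiderivative of s(t) and using j(0) = 24: j(t) = 24. Integrating jerk and using the initial condition a(0) = 10, we get a(t) = 24·t + 10. From the given acceleration equation a(t) = 24·t + 10, we substitute t = 2 to get a = 58.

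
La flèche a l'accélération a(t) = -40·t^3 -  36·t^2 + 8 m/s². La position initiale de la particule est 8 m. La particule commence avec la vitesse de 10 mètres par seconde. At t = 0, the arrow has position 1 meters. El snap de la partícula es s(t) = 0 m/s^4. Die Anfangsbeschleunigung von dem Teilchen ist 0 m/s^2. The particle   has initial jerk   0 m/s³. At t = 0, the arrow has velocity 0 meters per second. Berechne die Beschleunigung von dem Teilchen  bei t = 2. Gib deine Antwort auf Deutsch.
Wir müssen das Integral unserer Gleichung für den Snap s(t) = 0 2-mal finden. Das Integral von dem Snap ist der Ruck. Mit j(0) = 0 erhalten wir j(t) = 0. Das Integral von dem Ruck, mit a(0) = 0, ergibt die Beschleunigung: a(t) = 0. Wir haben die Beschleunigung a(t) = 0. Durch Einsetzen von t = 2: a(2) = 0.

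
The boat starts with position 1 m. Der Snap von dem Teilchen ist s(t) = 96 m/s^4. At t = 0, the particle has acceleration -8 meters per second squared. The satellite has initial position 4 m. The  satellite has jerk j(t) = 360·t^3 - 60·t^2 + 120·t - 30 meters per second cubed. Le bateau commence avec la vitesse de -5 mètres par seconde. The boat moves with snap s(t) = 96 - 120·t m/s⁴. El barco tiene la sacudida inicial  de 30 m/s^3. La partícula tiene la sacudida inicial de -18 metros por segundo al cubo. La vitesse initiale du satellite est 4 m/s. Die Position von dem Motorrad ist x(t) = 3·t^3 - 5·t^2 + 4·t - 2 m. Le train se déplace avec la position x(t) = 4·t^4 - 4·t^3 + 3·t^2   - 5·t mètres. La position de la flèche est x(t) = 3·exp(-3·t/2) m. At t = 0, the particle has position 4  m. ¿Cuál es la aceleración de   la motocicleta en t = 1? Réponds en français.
Pour résoudre ceci, nous devons prendre 2 dérivées de notre équation de la position x(t) = 3·t^3 - 5·t^2 + 4·t - 2. En dérivant la position, nous obtenons la vitesse: v(t) = 9·t^2 - 10·t + 4. En prenant d/dt de v(t), nous trouvons a(t) = 18·t - 10. De l'équation de l'accélération a(t) = 18·t - 10, nous substituons t = 1 pour obtenir a = 8.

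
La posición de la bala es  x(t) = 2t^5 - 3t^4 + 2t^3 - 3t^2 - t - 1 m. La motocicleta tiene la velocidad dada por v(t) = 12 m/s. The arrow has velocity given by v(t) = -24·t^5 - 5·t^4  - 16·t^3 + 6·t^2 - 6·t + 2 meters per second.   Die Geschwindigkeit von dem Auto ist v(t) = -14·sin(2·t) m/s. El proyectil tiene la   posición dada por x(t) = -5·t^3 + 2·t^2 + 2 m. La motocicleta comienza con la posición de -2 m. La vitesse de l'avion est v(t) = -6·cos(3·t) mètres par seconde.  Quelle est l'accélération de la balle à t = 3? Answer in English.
To solve this, we need to take 2 derivatives of our position equation x(t) = 2·t^5 - 3·t^4 + 2·t^3 - 3·t^2 - t - 1. Taking d/dt of x(t), we find v(t) = 10·t^4 - 12·t^3 + 6·t^2 - 6·t - 1. The derivative of velocity gives acceleration: a(t) = 40·t^3 - 36·t^2 + 12·t - 6. We have acceleration a(t) = 40·t^3 - 36·t^2 + 12·t - 6. Substituting t = 3: a(3) = 786.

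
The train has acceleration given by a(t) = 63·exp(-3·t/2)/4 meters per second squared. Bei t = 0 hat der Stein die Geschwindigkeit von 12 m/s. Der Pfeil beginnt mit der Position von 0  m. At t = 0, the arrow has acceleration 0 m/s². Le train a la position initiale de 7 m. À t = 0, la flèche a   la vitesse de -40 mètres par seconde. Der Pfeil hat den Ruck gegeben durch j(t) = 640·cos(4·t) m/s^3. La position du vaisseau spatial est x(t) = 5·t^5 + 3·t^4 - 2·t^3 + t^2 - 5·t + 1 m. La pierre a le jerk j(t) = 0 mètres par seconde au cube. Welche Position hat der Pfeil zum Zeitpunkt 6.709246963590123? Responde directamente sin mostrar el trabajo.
Die Position bei t = 6.709246963590123 ist x = -9.91108716020149.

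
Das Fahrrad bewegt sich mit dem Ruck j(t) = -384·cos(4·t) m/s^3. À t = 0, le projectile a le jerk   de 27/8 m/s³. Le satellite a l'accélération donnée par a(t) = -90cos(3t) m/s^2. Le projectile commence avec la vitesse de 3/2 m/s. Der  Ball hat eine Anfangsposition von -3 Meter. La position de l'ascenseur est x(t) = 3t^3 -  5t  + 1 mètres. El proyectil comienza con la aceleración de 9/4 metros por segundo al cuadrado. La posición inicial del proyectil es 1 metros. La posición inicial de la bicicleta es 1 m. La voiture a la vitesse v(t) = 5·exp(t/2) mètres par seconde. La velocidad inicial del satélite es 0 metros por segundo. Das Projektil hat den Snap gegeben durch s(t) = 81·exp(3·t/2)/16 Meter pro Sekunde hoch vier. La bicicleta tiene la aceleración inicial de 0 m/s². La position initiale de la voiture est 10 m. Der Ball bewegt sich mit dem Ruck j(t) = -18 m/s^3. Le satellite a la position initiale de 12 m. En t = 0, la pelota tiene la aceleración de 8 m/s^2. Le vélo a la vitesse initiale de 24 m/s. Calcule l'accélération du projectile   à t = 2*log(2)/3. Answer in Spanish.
Necesitamos integrar nuestra ecuación del snap s(t) = 81·exp(3·t/2)/16 2 veces. La antiderivada del snap, con j(0) = 27/8, da la sacudida: j(t) = 27·exp(3·t/2)/8. La antiderivada de la sacudida, con a(0) = 9/4, da la aceleración: a(t) = 9·exp(3·t/2)/4. Usando a(t) = 9·exp(3·t/2)/4 y sustituyendo t = 2*log(2)/3, encontramos a = 9/2.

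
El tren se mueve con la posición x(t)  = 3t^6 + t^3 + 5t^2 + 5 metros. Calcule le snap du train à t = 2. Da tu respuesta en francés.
Nous devons dériver notre équation de la position x(t) = 3·t^6 + t^3 + 5·t^2 + 5 4 fois. En dérivant la position, nous obtenons la vitesse: v(t) = 18·t^5 + 3·t^2 + 10·t. En prenant d/dt de v(t), nous trouvons a(t) = 90·t^4 + 6·t + 10. En dérivant l'accélération, nous obtenons le jerk: j(t) = 360·t^3 + 6. En dérivant le jerk, nous obtenons le snap: s(t) = 1080·t^2. En utilisant s(t) = 1080·t^2 et en substituant t = 2, nous trouvons s = 4320.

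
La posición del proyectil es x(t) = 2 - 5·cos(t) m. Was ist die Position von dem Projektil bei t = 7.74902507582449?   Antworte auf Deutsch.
Mit x(t) = 2 - 5·cos(t) und Einsetzen von t = 7.74902507582449, finden wir x = 1.47618016933372.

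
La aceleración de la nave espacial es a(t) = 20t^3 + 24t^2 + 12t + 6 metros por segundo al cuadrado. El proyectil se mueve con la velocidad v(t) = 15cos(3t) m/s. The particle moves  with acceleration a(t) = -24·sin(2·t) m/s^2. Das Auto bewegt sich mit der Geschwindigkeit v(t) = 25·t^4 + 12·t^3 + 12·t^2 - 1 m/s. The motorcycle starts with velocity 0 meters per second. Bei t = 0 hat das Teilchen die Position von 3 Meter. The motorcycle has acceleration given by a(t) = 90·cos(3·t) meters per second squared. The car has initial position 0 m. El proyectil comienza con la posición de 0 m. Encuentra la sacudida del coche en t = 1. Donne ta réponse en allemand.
Wir müssen unsere Gleichung für die Geschwindigkeit v(t) = 25·t^4 + 12·t^3 + 12·t^2 - 1 2-mal ableiten. Die Ableitung von der Geschwindigkeit ergibt die Beschleunigung: a(t) = 100·t^3 + 36·t^2 + 24·t. Durch Ableiten von der Beschleunigung erhalten wir den Ruck: j(t) = 300·t^2 + 72·t + 24. Wir haben den Ruck j(t) = 300·t^2 + 72·t + 24. Durch Einsetzen von t = 1: j(1) = 396.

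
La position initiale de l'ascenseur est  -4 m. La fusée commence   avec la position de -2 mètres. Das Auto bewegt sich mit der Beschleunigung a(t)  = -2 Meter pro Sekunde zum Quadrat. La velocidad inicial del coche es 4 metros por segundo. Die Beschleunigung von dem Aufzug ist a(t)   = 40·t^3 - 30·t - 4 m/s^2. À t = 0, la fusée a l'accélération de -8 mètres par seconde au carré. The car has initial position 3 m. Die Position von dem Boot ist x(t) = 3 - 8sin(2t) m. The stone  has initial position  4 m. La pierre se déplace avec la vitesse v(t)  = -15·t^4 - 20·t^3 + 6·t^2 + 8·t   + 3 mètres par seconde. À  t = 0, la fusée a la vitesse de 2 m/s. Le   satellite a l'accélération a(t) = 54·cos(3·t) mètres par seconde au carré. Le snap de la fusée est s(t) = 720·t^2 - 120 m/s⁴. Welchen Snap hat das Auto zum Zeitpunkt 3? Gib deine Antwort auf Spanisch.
Para resolver esto, necesitamos tomar 2 derivadas de nuestra ecuación de la aceleración a(t) = -2. Derivando la aceleración, obtenemos la sacudida: j(t) = 0. La derivada de la sacudida da el snap: s(t) = 0. Tenemos el snap s(t) = 0. Sustituyendo t = 3: s(3) = 0.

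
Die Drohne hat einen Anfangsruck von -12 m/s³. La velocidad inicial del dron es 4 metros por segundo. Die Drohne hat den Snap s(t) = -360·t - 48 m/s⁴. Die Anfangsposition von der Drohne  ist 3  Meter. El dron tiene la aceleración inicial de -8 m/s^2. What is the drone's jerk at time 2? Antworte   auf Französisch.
Nous devons trouver l'intégrale de notre équation du snap s(t) = -360·t - 48 1 fois. En intégrant le snap et en utilisant la condition initiale j(0) = -12, nous obtenons j(t) = -180·t^2 - 48·t - 12. De l'équation du jerk j(t) = -180·t^2 - 48·t - 12, nous substituons t = 2 pour obtenir j = -828.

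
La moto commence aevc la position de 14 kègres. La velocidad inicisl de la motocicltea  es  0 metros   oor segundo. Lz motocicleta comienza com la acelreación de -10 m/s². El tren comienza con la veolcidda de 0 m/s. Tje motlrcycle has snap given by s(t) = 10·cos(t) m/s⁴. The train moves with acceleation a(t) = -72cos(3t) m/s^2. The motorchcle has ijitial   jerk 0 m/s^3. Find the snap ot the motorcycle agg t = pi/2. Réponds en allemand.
Mit s(t) = 10·cos(t) und Einsetzen von t = pi/2, finden wir s = 0.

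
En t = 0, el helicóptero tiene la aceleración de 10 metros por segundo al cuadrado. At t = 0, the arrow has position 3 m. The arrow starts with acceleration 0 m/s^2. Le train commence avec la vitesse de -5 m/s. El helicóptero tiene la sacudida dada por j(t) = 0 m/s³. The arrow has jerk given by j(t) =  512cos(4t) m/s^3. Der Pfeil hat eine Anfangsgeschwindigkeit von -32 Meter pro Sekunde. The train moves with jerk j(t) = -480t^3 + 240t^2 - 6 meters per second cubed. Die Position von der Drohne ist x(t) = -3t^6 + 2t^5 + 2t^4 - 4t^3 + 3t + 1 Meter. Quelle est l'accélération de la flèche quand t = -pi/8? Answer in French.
Nous devons trouver la primitive de notre équation du jerk j(t) = 512·cos(4·t) 1 fois. En intégrant le jerk et en utilisant la condition initiale a(0) = 0, nous obtenons a(t) = 128·sin(4·t). Nous avons l'accélération a(t) = 128·sin(4·t). En substituant t = -pi/8: a(-pi/8) = -128.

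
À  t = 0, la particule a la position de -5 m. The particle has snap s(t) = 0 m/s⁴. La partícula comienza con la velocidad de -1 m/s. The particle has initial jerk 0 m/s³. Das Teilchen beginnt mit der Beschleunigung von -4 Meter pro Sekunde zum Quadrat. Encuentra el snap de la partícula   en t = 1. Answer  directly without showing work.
En t = 1, s = 0.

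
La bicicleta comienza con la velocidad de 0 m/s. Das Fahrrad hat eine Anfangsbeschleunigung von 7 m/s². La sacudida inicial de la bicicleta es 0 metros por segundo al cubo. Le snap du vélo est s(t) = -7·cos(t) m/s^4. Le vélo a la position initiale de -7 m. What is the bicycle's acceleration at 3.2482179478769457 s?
We need to integrate our snap equation s(t) = -7·cos(t) 2 times. Finding the integral of s(t) and using j(0) = 0: j(t) = -7·sin(t). The antiderivative of jerk is acceleration. Using a(0) = 7, we get a(t) = 7·cos(t). Using a(t) = 7·cos(t) and substituting t = 3.2482179478769457, we find a = -6.96024634770111.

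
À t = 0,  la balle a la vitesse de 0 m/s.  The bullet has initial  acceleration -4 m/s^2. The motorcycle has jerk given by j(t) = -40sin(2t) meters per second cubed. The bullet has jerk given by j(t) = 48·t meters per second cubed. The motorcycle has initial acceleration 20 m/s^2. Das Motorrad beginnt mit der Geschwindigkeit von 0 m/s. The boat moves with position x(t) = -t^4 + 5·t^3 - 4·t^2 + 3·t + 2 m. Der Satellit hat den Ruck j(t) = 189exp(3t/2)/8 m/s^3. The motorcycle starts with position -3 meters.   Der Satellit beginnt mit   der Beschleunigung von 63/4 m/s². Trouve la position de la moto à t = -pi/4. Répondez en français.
En partant du jerk j(t) = -40·sin(2·t), nous prenons 3 intégrales. En prenant ∫j(t)dt et en appliquant a(0) = 20, nous trouvons a(t) = 20·cos(2·t). L'intégrale de l'accélération est la vitesse. En utilisant v(0) = 0, nous obtenons v(t) = 10·sin(2·t). La primitive de la vitesse est la position. En utilisant x(0) = -3, nous obtenons x(t) = 2 - 5·cos(2·t). En utilisant x(t) = 2 - 5·cos(2·t) et en substituant t = -pi/4, nous trouvons x = 2.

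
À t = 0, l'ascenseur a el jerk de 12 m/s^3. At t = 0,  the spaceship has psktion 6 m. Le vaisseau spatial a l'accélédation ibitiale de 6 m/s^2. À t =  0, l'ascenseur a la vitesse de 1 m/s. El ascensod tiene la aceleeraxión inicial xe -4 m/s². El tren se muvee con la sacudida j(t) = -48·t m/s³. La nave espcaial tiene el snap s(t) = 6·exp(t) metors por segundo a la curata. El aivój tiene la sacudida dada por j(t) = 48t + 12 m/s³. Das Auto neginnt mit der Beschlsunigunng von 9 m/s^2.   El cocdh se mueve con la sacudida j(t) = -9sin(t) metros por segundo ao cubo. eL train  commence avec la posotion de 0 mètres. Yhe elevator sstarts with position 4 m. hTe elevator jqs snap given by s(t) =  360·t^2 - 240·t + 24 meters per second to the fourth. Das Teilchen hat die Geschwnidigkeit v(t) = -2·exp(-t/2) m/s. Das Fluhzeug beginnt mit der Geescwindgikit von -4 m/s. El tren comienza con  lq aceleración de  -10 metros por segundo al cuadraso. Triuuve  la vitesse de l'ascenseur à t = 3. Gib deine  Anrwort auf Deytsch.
Wir müssen unsere Gleichung für den Snap s(t) = 360·t^2 - 240·t + 24 3-mal integrieren. Durch Integration von dem Snap und Verwendung der Anfangsbedingung j(0) = 12, erhalten wir j(t) = 120·t^3 - 120·t^2 + 24·t + 12. Mit ∫j(t)dt und Anwendung von a(0) = -4, finden wir a(t) = 30·t^4 - 40·t^3 + 12·t^2 + 12·t - 4. Die Stammfunktion von der Beschleunigung ist die Geschwindigkeit. Mit v(0) = 1 erhalten wir v(t) = 6·t^5 - 10·t^4 + 4·t^3 + 6·t^2 - 4·t + 1. Aus der Gleichung für die Geschwindigkeit v(t) = 6·t^5 - 10·t^4 + 4·t^3 + 6·t^2 - 4·t + 1, setzen wir t = 3 ein und erhalten v = 799.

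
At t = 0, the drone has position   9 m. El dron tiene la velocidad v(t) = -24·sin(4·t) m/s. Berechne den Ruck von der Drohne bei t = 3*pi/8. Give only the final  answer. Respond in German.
j(3*pi/8) = -384.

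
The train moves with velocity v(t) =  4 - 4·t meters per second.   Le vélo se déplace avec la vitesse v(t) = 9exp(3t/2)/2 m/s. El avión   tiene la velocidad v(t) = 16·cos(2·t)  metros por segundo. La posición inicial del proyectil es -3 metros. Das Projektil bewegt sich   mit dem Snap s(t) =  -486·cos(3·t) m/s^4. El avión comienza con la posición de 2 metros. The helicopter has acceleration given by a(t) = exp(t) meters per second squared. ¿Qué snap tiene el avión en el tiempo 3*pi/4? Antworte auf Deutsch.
Ausgehend von der Geschwindigkeit v(t) = 16·cos(2·t), nehmen wir 3 Ableitungen. Die Ableitung von der Geschwindigkeit ergibt die Beschleunigung: a(t) = -32·sin(2·t). Mit d/dt von a(t) finden wir j(t) = -64·cos(2·t). Die Ableitung von dem Ruck ergibt den Snap: s(t) = 128·sin(2·t). Wir haben den Snap s(t) = 128·sin(2·t). Durch Einsetzen von t = 3*pi/4: s(3*pi/4) = -128.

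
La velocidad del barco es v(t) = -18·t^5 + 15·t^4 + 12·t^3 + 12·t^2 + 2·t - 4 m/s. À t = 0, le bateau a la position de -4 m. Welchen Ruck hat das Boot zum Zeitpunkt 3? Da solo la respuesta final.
Bei t = 3, j = -7860.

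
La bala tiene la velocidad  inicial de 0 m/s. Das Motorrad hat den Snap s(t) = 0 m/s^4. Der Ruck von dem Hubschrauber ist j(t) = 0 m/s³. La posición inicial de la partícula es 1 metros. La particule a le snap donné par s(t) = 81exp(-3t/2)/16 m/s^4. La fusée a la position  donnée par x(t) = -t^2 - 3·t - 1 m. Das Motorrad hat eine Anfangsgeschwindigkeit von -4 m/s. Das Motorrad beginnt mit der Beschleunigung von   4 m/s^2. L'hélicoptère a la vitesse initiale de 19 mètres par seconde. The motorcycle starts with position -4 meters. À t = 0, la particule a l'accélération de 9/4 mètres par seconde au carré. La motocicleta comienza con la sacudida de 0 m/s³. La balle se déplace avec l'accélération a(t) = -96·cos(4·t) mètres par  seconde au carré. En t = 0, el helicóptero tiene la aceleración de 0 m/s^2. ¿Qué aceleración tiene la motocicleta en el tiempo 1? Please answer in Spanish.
Para resolver esto, necesitamos tomar 2 antiderivadas de nuestra ecuación del snap s(t) = 0. Tomando ∫s(t)dt y aplicando j(0) = 0, encontramos j(t) = 0. La antiderivada de la sacudida, con a(0) = 4, da la aceleración: a(t) = 4. Usando a(t) = 4 y sustituyendo t = 1, encontramos a = 4.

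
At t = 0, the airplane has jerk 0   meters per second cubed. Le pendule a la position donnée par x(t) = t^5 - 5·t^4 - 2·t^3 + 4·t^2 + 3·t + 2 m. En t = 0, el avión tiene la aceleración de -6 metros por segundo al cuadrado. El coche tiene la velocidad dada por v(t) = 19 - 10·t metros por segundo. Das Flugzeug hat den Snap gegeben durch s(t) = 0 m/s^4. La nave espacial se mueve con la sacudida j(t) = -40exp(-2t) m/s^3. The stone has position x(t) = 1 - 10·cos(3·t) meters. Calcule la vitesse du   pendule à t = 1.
Nous devons dériver notre équation de la position x(t) = t^5 - 5·t^4 - 2·t^3 + 4·t^2 + 3·t + 2 1 fois. En dérivant la position, nous obtenons la vitesse: v(t) = 5·t^4 - 20·t^3 - 6·t^2 + 8·t + 3. De l'équation de la vitesse v(t) = 5·t^4 - 20·t^3 - 6·t^2 + 8·t + 3, nous substituons t = 1 pour obtenir v = -10.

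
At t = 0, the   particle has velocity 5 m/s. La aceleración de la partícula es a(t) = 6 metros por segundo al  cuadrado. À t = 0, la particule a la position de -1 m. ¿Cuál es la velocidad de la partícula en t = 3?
Partiendo de la aceleración a(t) = 6, tomamos 1 integral. Integrando la aceleración y usando la condición inicial v(0) = 5, obtenemos v(t) = 6·t + 5. Usando v(t) = 6·t + 5 y sustituyendo t = 3, encontramos v = 23.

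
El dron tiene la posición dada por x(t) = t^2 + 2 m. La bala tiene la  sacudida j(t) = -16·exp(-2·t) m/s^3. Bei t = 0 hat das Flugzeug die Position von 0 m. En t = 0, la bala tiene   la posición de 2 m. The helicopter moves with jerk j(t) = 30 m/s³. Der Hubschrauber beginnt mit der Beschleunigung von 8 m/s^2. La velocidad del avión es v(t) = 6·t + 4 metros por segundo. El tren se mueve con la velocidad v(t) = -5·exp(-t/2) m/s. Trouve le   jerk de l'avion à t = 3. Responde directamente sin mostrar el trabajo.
À t = 3, j = 0.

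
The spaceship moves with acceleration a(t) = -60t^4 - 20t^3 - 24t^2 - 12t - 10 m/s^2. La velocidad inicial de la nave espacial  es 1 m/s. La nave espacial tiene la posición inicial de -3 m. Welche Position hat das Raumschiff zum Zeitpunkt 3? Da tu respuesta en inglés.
We must find the integral of our acceleration equation a(t) = -60·t^4 - 20·t^3 - 24·t^2 - 12·t - 10 2 times. The antiderivative of acceleration, with v(0) = 1, gives velocity: v(t) = -12·t^5 - 5·t^4 - 8·t^3 - 6·t^2 - 10·t + 1. The antiderivative of velocity, with x(0) = -3, gives position: x(t) = -2·t^6 - t^5 - 2·t^4 - 2·t^3 - 5·t^2 + t - 3. From the given position equation x(t) = -2·t^6 - t^5 - 2·t^4 - 2·t^3 - 5·t^2 + t - 3, we substitute t = 3 to get x = -1962.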